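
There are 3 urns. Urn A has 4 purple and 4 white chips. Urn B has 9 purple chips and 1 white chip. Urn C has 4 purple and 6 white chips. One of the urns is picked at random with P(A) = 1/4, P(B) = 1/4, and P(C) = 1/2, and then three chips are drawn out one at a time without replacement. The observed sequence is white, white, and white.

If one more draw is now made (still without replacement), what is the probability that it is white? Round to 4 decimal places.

0.3882

Compute the likelihood of the observed sequence for each case: P(data | urn A) = (4/8)(3/7)(2/6) = 1/14; P(data | urn B) = (1/10)(0/9) = 0; P(data | urn C) = (6/10)(5/9)(4/8) = 1/6.
Multiplying each by its prior: 1/4 · 1/14 = 1/56, 1/4 · 0 = 0, 1/2 · 1/6 = 1/12; summing to 17/168.
Dividing through by the total gives posterior P(urn A | data) = 3/17, P(urn B | data) = 0, P(urn C | data) = 14/17.
The predictive probability is P(white next | data) = (1/5)(3/17) + (3/7)(14/17) = 33/85.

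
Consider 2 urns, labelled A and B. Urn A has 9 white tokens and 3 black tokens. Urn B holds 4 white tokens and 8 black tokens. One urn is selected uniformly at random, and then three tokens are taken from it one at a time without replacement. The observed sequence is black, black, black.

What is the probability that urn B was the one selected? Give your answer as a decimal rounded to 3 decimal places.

The likelihood of the observed sequence under each hypothesis: P(data | urn A) = (3/12)(2/11)(1/10) = 1/220; P(data | urn B) = (8/12)(7/11)(6/10) = 14/55.
Weighting by the prior gives 1/2 · 1/220 = 1/440, 1/2 · 14/55 = 7/55; summing to 57/440.
Hence P(urn B | data) = (7/55) / (57/440) = 56/57.

0.982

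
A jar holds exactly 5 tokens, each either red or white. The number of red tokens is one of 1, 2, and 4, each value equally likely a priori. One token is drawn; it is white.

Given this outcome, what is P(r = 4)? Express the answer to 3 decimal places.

0.125

Compute the likelihood of this draw for each case: P(data | r = 1) = (4/5) = 4/5; P(data | r = 2) = (3/5) = 3/5; P(data | r = 4) = (1/5) = 1/5.
The prior-weighted likelihoods are 1/3 · 4/5 = 4/15, 1/3 · 3/5 = 1/5, 1/3 · 1/5 = 1/15; summing to 8/15.
Hence P(r = 4 | data) = (1/15) / (8/15) = 1/8.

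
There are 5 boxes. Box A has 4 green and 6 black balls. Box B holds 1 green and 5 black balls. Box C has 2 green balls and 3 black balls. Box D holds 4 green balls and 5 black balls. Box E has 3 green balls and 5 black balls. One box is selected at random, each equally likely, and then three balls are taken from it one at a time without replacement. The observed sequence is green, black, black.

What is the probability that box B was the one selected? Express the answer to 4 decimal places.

Under each hypothesis, the probability of the observed sequence is: P(data | box A) = (4/10)(6/9)(5/8) = 0.16667; P(data | box B) = (1/6)(5/5)(4/4) = 0.16667; P(data | box C) = (2/5)(3/4)(2/3) = 0.2; P(data | box D) = (4/9)(5/8)(4/7) = 0.15873; P(data | box E) = (3/8)(5/7)(4/6) = 0.17857.
The prior-weighted likelihoods are 1/5 · 0.16667 = 0.033333, 1/5 · 0.16667 = 0.033333, 1/5 · 0.2 = 0.04, 1/5 · 0.15873 = 0.031746, 1/5 · 0.17857 = 0.035714; these sum to 0.17413.
By Bayes' rule, P(box B | data) = (0.033333) / (0.17413) = 0.19143.

0.1914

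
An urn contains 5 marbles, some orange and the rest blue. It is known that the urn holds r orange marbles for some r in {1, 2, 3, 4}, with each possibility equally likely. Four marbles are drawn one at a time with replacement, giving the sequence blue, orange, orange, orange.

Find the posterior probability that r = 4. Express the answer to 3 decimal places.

0.438

Under each hypothesis, the probability of the observed sequence is: P(data | r = 1) = (4/5)(1/5)(1/5)(1/5) = 0.0064; P(data | r = 2) = (3/5)(2/5)(2/5)(2/5) = 0.0384; P(data | r = 3) = (2/5)(3/5)(3/5)(3/5) = 0.0864; P(data | r = 4) = (1/5)(4/5)(4/5)(4/5) = 0.1024.
Weighting by the prior gives 1/4 · 0.0064 = 0.0016, 1/4 · 0.0384 = 0.0096, 1/4 · 0.0864 = 0.0216, 1/4 · 0.1024 = 0.0256; summing to 0.0584.
Therefore the posterior P(r = 4 | data) = (0.0256) / (0.0584) = 0.43836.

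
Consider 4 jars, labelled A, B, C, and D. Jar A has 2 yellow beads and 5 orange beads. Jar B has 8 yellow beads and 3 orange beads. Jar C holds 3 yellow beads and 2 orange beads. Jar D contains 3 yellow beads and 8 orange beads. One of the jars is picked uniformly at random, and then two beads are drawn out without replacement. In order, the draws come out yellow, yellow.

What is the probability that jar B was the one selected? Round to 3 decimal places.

0.559

Under each hypothesis, the probability of the observed sequence is: P(data | jar A) = (2/7)(1/6) = 0.047619; P(data | jar B) = (8/11)(7/10) = 0.50909; P(data | jar C) = (3/5)(2/4) = 0.3; P(data | jar D) = (3/11)(2/10) = 0.054545.
Multiplying each by its prior: 1/4 · 0.047619 = 0.011905, 1/4 · 0.50909 = 0.12727, 1/4 · 0.3 = 0.075, 1/4 · 0.054545 = 0.013636; these sum to 0.22781.
Hence P(jar B | data) = (0.12727) / (0.22781) = 0.55867.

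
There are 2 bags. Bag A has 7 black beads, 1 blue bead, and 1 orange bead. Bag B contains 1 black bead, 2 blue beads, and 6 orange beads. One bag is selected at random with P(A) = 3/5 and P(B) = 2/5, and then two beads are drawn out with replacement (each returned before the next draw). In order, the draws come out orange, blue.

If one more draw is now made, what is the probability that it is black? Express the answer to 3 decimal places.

Compute the likelihood of the observed sequence for each case: P(data | bag A) = (1/9)(1/9) = 1/81; P(data | bag B) = (6/9)(2/9) = 4/27.
Weighting by the prior gives 3/5 · 1/81 = 1/135, 2/5 · 4/27 = 8/135; summing to 1/15.
Dividing through by the total gives posterior P(bag A | data) = 1/9, P(bag B | data) = 8/9.
The predictive probability is P(black next | data) = (7/9)(1/9) + (1/9)(8/9) = 5/27.

0.185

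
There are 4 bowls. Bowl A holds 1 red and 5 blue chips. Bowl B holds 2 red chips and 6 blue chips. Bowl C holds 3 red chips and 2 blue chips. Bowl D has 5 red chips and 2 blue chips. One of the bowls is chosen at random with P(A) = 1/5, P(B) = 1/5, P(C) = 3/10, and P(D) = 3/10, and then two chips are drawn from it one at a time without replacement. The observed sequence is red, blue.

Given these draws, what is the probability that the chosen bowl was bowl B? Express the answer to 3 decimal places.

Under each hypothesis, the probability of the observed sequence is: P(data | bowl A) = (1/6)(5/5) = 0.16667; P(data | bowl B) = (2/8)(6/7) = 0.21429; P(data | bowl C) = (3/5)(2/4) = 0.3; P(data | bowl D) = (5/7)(2/6) = 0.2381.
Multiplying each by its prior: 1/5 · 0.16667 = 0.033333, 1/5 · 0.21429 = 0.042857, 3/10 · 0.3 = 0.09, 3/10 · 0.2381 = 0.071429; with total 0.23762.
Therefore the posterior P(bowl B | data) = (0.042857) / (0.23762) = 0.18036.

0.180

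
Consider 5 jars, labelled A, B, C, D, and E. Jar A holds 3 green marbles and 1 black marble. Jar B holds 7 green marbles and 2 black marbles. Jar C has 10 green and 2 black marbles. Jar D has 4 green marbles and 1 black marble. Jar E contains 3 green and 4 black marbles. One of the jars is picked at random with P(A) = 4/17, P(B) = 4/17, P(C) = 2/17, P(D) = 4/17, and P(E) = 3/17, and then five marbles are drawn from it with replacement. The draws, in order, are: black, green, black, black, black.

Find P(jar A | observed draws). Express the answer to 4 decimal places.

Under each hypothesis, the probability of the observed sequence is: P(data | jar A) = (1/4)(3/4)(1/4)(1/4)(1/4) = 0.0029297; P(data | jar B) = (2/9)(7/9)(2/9)(2/9)(2/9) = 0.0018967; P(data | jar C) = (2/12)(10/12)(2/12)(2/12)(2/12) = 0.000643; P(data | jar D) = (1/5)(4/5)(1/5)(1/5)(1/5) = 0.00128; P(data | jar E) = (4/7)(3/7)(4/7)(4/7)(4/7) = 0.045695.
Weighting by the prior gives 4/17 · 0.0029297 = 0.00068934, 4/17 · 0.0018967 = 0.00044629, 2/17 · 0.000643 = 7.5648e-05, 4/17 · 0.00128 = 0.00030118, 3/17 · 0.045695 = 0.0080639; with total 0.0095763.
Hence P(jar A | data) = (0.00068934) / (0.0095763) = 0.071984.

0.0720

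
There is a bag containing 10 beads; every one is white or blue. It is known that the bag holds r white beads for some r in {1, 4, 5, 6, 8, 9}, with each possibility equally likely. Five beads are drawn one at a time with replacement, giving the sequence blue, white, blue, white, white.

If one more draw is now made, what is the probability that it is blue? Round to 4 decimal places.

0.4158

Compute the likelihood of the observed sequence for each case: P(data | r = 1) = (9/10)(1/10)(9/10)(1/10)(1/10) = 0.00081; P(data | r = 4) = (6/10)(4/10)(6/10)(4/10)(4/10) = 0.02304; P(data | r = 5) = (5/10)(5/10)(5/10)(5/10)(5/10) = 0.03125; P(data | r = 6) = (4/10)(6/10)(4/10)(6/10)(6/10) = 0.03456; P(data | r = 8) = (2/10)(8/10)(2/10)(8/10)(8/10) = 0.02048; P(data | r = 9) = (1/10)(9/10)(1/10)(9/10)(9/10) = 0.00729.
The prior-weighted likelihoods are 1/6 · 0.00081 = 0.000135, 1/6 · 0.02304 = 0.00384, 1/6 · 0.03125 = 0.0052083, 1/6 · 0.03456 = 0.00576, 1/6 · 0.02048 = 0.0034133, 1/6 · 0.00729 = 0.001215; these sum to 0.019572.
Dividing through by the total gives posterior P(r = 1 | data) = 0.0068977, P(r = 4 | data) = 0.1962, P(r = 5 | data) = 0.26612, P(r = 6 | data) = 0.2943, P(r = 8 | data) = 0.1744, P(r = 9 | data) = 0.06208.
So P(blue next | data) = Σ P(blue next | H) P(H | data) = (9/10)(0.0068977) + (3/5)(0.1962) + (1/2)(0.26612) + (2/5)(0.2943) + (1/5)(0.1744) + (1/10)(0.06208) = 0.4158.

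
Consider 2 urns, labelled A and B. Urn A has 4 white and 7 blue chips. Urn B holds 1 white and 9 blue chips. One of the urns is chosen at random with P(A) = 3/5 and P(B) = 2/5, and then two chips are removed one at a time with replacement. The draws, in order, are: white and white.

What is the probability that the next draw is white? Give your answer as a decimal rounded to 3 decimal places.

0.351

For each hypothesis, P(data | H) works out to: P(data | urn A) = (4/11)(4/11) = 0.13223; P(data | urn B) = (1/10)(1/10) = 0.01.
Multiplying each by its prior: 3/5 · 0.13223 = 0.079339, 2/5 · 0.01 = 0.004; these sum to 0.083339.
Normalising, the posterior is P(urn A | data) = 0.952, P(urn B | data) = 0.047997.
Averaging over the posterior, P(white next | data) = (4/11)(0.952) + (1/10)(0.047997) = 0.35098.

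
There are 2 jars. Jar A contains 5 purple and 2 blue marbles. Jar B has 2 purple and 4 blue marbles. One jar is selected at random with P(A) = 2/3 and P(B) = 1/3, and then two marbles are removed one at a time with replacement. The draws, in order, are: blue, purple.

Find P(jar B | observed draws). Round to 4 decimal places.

0.3525

Compute the likelihood of the observed sequence for each case: P(data | jar A) = (2/7)(5/7) = 0.20408; P(data | jar B) = (4/6)(2/6) = 0.22222.
Weighting by the prior gives 2/3 · 0.20408 = 0.13605, 1/3 · 0.22222 = 0.074074; summing to 0.21013.
So P(jar B | data) = (0.074074) / (0.21013) = 0.35252.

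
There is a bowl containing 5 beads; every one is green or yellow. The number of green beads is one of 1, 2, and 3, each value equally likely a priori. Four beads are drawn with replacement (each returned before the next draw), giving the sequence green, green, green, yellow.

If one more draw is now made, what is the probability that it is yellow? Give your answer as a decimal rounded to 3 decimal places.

0.478

The likelihood of the observed sequence under each hypothesis: P(data | r = 1) = (1/5)(1/5)(1/5)(4/5) = 0.0064; P(data | r = 2) = (2/5)(2/5)(2/5)(3/5) = 0.0384; P(data | r = 3) = (3/5)(3/5)(3/5)(2/5) = 0.0864.
Weighting by the prior gives 1/3 · 0.0064 = 0.0021333, 1/3 · 0.0384 = 0.0128, 1/3 · 0.0864 = 0.0288; these sum to 0.043733.
Dividing through by the total gives posterior P(r = 1 | data) = 0.04878, P(r = 2 | data) = 0.29268, P(r = 3 | data) = 0.65854.
The predictive probability is P(yellow next | data) = (4/5)(0.04878) + (3/5)(0.29268) + (2/5)(0.65854) = 0.47805.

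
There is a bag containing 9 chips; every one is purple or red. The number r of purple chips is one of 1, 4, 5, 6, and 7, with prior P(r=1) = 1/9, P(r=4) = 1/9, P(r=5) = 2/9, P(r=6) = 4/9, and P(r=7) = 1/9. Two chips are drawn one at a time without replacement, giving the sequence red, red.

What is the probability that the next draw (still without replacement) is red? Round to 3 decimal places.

For each hypothesis, P(data | H) works out to: P(data | r = 1) = (8/9)(7/8) = 7/9; P(data | r = 4) = (5/9)(4/8) = 5/18; P(data | r = 5) = (4/9)(3/8) = 1/6; P(data | r = 6) = (3/9)(2/8) = 1/12; P(data | r = 7) = (2/9)(1/8) = 1/36.
Weighting by the prior gives 1/9 · 7/9 = 7/81, 1/9 · 5/18 = 5/162, 2/9 · 1/6 = 1/27, 4/9 · 1/12 = 1/27, 1/9 · 1/36 = 1/324; these sum to 7/36.
The posterior is then P(r = 1 | data) = 4/9, P(r = 4 | data) = 10/63, P(r = 5 | data) = 4/21, P(r = 6 | data) = 4/21, P(r = 7 | data) = 1/63.
The predictive probability is P(red next | data) = (6/7)(4/9) + (3/7)(10/63) + (2/7)(4/21) + (1/7)(4/21) + (0)(1/63) = 26/49.

0.531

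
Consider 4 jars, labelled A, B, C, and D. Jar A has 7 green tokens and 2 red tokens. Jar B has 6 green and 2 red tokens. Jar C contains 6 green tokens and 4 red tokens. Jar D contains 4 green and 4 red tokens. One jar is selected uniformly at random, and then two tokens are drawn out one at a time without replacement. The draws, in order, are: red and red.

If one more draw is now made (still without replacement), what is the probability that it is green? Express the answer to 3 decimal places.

The likelihood of the observed sequence under each hypothesis: P(data | jar A) = (2/9)(1/8) = 1/36; P(data | jar B) = (2/8)(1/7) = 1/28; P(data | jar C) = (4/10)(3/9) = 2/15; P(data | jar D) = (4/8)(3/7) = 3/14.
Multiplying each by its prior: 1/4 · 1/36 = 1/144, 1/4 · 1/28 = 1/112, 1/4 · 2/15 = 1/30, 1/4 · 3/14 = 3/56; summing to 37/360.
The posterior is then P(jar A | data) = 5/74, P(jar B | data) = 45/518, P(jar C | data) = 12/37, P(jar D | data) = 135/259.
So P(green next | data) = Σ P(green next | H) P(H | data) = (1)(5/74) + (1)(45/518) + (3/4)(12/37) + (2/3)(135/259) = 193/259.

0.745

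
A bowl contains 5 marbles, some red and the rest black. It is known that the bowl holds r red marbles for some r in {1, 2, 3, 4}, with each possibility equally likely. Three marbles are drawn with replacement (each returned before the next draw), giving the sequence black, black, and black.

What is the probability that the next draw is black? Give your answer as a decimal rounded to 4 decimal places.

0.7080

The likelihood of the observed sequence under each hypothesis: P(data | r = 1) = (4/5)(4/5)(4/5) = 64/125; P(data | r = 2) = (3/5)(3/5)(3/5) = 27/125; P(data | r = 3) = (2/5)(2/5)(2/5) = 8/125; P(data | r = 4) = (1/5)(1/5)(1/5) = 1/125.
Weighting by the prior gives 1/4 · 64/125 = 16/125, 1/4 · 27/125 = 27/500, 1/4 · 8/125 = 2/125, 1/4 · 1/125 = 1/500; with total 1/5.
The posterior is then P(r = 1 | data) = 16/25, P(r = 2 | data) = 27/100, P(r = 3 | data) = 2/25, P(r = 4 | data) = 1/100.
So P(black next | data) = Σ P(black next | H) P(H | data) = (4/5)(16/25) + (3/5)(27/100) + (2/5)(2/25) + (1/5)(1/100) = 177/250.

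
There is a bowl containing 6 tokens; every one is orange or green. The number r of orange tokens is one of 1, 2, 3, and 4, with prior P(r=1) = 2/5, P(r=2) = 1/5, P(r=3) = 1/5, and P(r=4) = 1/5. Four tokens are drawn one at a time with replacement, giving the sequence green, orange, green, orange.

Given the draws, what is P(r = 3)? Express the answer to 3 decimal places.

For each hypothesis, P(data | H) works out to: P(data | r = 1) = (5/6)(1/6)(5/6)(1/6) = 0.01929; P(data | r = 2) = (4/6)(2/6)(4/6)(2/6) = 0.049383; P(data | r = 3) = (3/6)(3/6)(3/6)(3/6) = 0.0625; P(data | r = 4) = (2/6)(4/6)(2/6)(4/6) = 0.049383.
Multiplying each by its prior: 2/5 · 0.01929 = 0.007716, 1/5 · 0.049383 = 0.0098765, 1/5 · 0.0625 = 0.0125, 1/5 · 0.049383 = 0.0098765; with total 0.039969.
Therefore the posterior P(r = 3 | data) = (0.0125) / (0.039969) = 0.31274.

0.313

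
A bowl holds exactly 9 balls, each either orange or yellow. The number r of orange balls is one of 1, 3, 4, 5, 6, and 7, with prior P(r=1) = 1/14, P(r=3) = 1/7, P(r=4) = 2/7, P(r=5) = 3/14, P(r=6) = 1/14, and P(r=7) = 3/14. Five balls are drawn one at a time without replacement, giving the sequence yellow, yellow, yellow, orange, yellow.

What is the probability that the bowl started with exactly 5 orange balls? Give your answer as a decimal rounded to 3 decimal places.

0.059

Under each hypothesis, the probability of the observed sequence is: P(data | r = 1) = (8/9)(7/8)(6/7)(1/6)(5/5) = 1/9; P(data | r = 3) = (6/9)(5/8)(4/7)(3/6)(3/5) = 1/14; P(data | r = 4) = (5/9)(4/8)(3/7)(4/6)(2/5) = 2/63; P(data | r = 5) = (4/9)(3/8)(2/7)(5/6)(1/5) = 1/126; P(data | r = 6) = (3/9)(2/8)(1/7)(6/6)(0/5) = 0; P(data | r = 7) = (2/9)(1/8)(0/7) = 0.
Weighting by the prior gives 1/14 · 1/9 = 1/126, 1/7 · 1/14 = 1/98, 2/7 · 2/63 = 4/441, 3/14 · 1/126 = 1/588, 1/14 · 0 = 0, 3/14 · 0 = 0; summing to 17/588.
Hence P(r = 5 | data) = (1/588) / (17/588) = 1/17.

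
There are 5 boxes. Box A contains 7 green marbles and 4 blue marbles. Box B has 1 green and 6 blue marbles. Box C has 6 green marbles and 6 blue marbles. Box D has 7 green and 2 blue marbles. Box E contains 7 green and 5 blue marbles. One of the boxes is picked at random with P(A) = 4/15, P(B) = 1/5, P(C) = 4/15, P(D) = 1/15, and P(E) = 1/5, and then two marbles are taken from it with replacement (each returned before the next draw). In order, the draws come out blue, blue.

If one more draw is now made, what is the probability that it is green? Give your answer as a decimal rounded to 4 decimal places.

Under each hypothesis, the probability of the observed sequence is: P(data | box A) = (4/11)(4/11) = 0.13223; P(data | box B) = (6/7)(6/7) = 0.73469; P(data | box C) = (6/12)(6/12) = 0.25; P(data | box D) = (2/9)(2/9) = 0.049383; P(data | box E) = (5/12)(5/12) = 0.17361.
The prior-weighted likelihoods are 4/15 · 0.13223 = 0.035262, 1/5 · 0.73469 = 0.14694, 4/15 · 0.25 = 0.066667, 1/15 · 0.049383 = 0.0032922, 1/5 · 0.17361 = 0.034722; summing to 0.28688.
Dividing through by the total gives posterior P(box A | data) = 0.12291, P(box B | data) = 0.51219, P(box C | data) = 0.23238, P(box D | data) = 0.011476, P(box E | data) = 0.12103.
So P(green next | data) = Σ P(green next | H) P(H | data) = (7/11)(0.12291) + (1/7)(0.51219) + (1/2)(0.23238) + (7/9)(0.011476) + (7/12)(0.12103) = 0.34711.

0.3471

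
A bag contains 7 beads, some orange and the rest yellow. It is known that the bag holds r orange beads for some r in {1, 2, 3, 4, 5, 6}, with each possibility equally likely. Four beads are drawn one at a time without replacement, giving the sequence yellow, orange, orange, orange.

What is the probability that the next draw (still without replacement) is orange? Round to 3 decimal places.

0.667

Compute the likelihood of the observed sequence for each case: P(data | r = 1) = (6/7)(1/6)(0/5) = 0; P(data | r = 2) = (5/7)(2/6)(1/5)(0/4) = 0; P(data | r = 3) = (4/7)(3/6)(2/5)(1/4) = 1/35; P(data | r = 4) = (3/7)(4/6)(3/5)(2/4) = 3/35; P(data | r = 5) = (2/7)(5/6)(4/5)(3/4) = 1/7; P(data | r = 6) = (1/7)(6/6)(5/5)(4/4) = 1/7.
Weighting by the prior gives 1/6 · 0 = 0, 1/6 · 0 = 0, 1/6 · 1/35 = 1/210, 1/6 · 3/35 = 1/70, 1/6 · 1/7 = 1/42, 1/6 · 1/7 = 1/42; with total 1/15.
Dividing through by the total gives posterior P(r = 1 | data) = 0, P(r = 2 | data) = 0, P(r = 3 | data) = 1/14, P(r = 4 | data) = 3/14, P(r = 5 | data) = 5/14, P(r = 6 | data) = 5/14.
So P(orange next | data) = Σ P(orange next | H) P(H | data) = (0)(1/14) + (1/3)(3/14) + (2/3)(5/14) + (1)(5/14) = 2/3.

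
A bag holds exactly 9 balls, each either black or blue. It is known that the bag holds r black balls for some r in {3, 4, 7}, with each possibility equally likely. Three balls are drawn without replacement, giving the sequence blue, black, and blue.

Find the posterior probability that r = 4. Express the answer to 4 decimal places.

Under each hypothesis, the probability of the observed sequence is: P(data | r = 3) = (6/9)(3/8)(5/7) = 5/28; P(data | r = 4) = (5/9)(4/8)(4/7) = 10/63; P(data | r = 7) = (2/9)(7/8)(1/7) = 1/36.
Multiplying each by its prior: 1/3 · 5/28 = 5/84, 1/3 · 10/63 = 10/189, 1/3 · 1/36 = 1/108; summing to 23/189.
Therefore the posterior P(r = 4 | data) = (10/189) / (23/189) = 10/23.

0.4348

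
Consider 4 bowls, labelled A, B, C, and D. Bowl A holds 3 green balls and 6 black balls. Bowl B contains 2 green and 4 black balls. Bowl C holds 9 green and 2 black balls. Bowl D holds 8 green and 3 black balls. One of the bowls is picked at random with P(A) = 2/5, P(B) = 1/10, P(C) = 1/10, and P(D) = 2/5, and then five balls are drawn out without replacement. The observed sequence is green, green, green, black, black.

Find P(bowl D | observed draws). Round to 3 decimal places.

0.689

For each hypothesis, P(data | H) works out to: P(data | bowl A) = (3/9)(2/8)(1/7)(6/6)(5/5) = 0.011905; P(data | bowl B) = (2/6)(1/5)(0/4) = 0; P(data | bowl C) = (9/11)(8/10)(7/9)(2/8)(1/7) = 0.018182; P(data | bowl D) = (8/11)(7/10)(6/9)(3/8)(2/7) = 0.036364.
Multiplying each by its prior: 2/5 · 0.011905 = 0.0047619, 1/10 · 0 = 0, 1/10 · 0.018182 = 0.0018182, 2/5 · 0.036364 = 0.014545; summing to 0.021126.
By Bayes' rule, P(bowl D | data) = (0.014545) / (0.021126) = 0.68852.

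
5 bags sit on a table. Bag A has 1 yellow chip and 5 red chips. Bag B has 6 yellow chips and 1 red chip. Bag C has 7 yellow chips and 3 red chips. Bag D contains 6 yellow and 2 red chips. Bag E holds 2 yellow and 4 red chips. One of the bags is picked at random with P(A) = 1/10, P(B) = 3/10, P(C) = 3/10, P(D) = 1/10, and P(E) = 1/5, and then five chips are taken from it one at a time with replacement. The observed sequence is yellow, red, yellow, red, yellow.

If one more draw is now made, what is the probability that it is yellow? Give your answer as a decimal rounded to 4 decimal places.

0.6669

For each hypothesis, P(data | H) works out to: P(data | bag A) = (1/6)(5/6)(1/6)(5/6)(1/6) = 0.003215; P(data | bag B) = (6/7)(1/7)(6/7)(1/7)(6/7) = 0.012852; P(data | bag C) = (7/10)(3/10)(7/10)(3/10)(7/10) = 0.03087; P(data | bag D) = (6/8)(2/8)(6/8)(2/8)(6/8) = 0.026367; P(data | bag E) = (2/6)(4/6)(2/6)(4/6)(2/6) = 0.016461.
The prior-weighted likelihoods are 1/10 · 0.003215 = 0.0003215, 3/10 · 0.012852 = 0.0038555, 3/10 · 0.03087 = 0.009261, 1/10 · 0.026367 = 0.0026367, 1/5 · 0.016461 = 0.0032922; these sum to 0.019367.
The posterior is then P(bag A | data) = 0.016601, P(bag B | data) = 0.19908, P(bag C | data) = 0.47819, P(bag D | data) = 0.13615, P(bag E | data) = 0.16999.
So P(yellow next | data) = Σ P(yellow next | H) P(H | data) = (1/6)(0.016601) + (6/7)(0.19908) + (7/10)(0.47819) + (3/4)(0.13615) + (1/3)(0.16999) = 0.66691.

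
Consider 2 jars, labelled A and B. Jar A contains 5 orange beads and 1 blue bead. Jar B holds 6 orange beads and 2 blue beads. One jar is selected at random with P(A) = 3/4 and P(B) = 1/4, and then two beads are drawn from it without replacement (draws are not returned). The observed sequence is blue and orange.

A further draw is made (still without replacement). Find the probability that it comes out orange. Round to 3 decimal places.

The likelihood of the observed sequence under each hypothesis: P(data | jar A) = (1/6)(5/5) = 1/6; P(data | jar B) = (2/8)(6/7) = 3/14.
Multiplying each by its prior: 3/4 · 1/6 = 1/8, 1/4 · 3/14 = 3/56; summing to 5/28.
The posterior is then P(jar A | data) = 7/10, P(jar B | data) = 3/10.
The predictive probability is P(orange next | data) = (1)(7/10) + (5/6)(3/10) = 19/20.

0.950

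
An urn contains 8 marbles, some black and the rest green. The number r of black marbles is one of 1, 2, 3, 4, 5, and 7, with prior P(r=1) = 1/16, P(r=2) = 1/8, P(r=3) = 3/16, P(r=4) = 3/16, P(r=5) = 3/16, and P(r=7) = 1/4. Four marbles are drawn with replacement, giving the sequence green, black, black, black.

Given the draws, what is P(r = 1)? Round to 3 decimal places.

0.002

The likelihood of the observed sequence under each hypothesis: P(data | r = 1) = (7/8)(1/8)(1/8)(1/8) = 0.001709; P(data | r = 2) = (6/8)(2/8)(2/8)(2/8) = 0.011719; P(data | r = 3) = (5/8)(3/8)(3/8)(3/8) = 0.032959; P(data | r = 4) = (4/8)(4/8)(4/8)(4/8) = 0.0625; P(data | r = 5) = (3/8)(5/8)(5/8)(5/8) = 0.091553; P(data | r = 7) = (1/8)(7/8)(7/8)(7/8) = 0.08374.
The prior-weighted likelihoods are 1/16 · 0.001709 = 0.00010681, 1/8 · 0.011719 = 0.0014648, 3/16 · 0.032959 = 0.0061798, 3/16 · 0.0625 = 0.011719, 3/16 · 0.091553 = 0.017166, 1/4 · 0.08374 = 0.020935; these sum to 0.057571.
Hence P(r = 1 | data) = (0.00010681) / (0.057571) = 0.0018553.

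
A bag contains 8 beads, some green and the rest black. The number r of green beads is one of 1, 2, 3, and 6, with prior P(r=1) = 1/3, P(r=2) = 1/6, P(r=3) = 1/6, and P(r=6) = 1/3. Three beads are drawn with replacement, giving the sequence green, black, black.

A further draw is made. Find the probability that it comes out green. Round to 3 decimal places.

Under each hypothesis, the probability of the observed sequence is: P(data | r = 1) = (1/8)(7/8)(7/8) = 0.095703; P(data | r = 2) = (2/8)(6/8)(6/8) = 0.14062; P(data | r = 3) = (3/8)(5/8)(5/8) = 0.14648; P(data | r = 6) = (6/8)(2/8)(2/8) = 0.046875.
The prior-weighted likelihoods are 1/3 · 0.095703 = 0.031901, 1/6 · 0.14062 = 0.023438, 1/6 · 0.14648 = 0.024414, 1/3 · 0.046875 = 0.015625; these sum to 0.095378.
The posterior is then P(r = 1 | data) = 0.33447, P(r = 2 | data) = 0.24573, P(r = 3 | data) = 0.25597, P(r = 6 | data) = 0.16382.
So P(green next | data) = Σ P(green next | H) P(H | data) = (1/8)(0.33447) + (1/4)(0.24573) + (3/8)(0.25597) + (3/4)(0.16382) = 0.3221.

0.322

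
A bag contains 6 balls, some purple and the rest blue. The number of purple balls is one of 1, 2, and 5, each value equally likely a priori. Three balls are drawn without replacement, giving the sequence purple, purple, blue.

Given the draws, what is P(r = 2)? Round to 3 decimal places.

0.286

The likelihood of the observed sequence under each hypothesis: P(data | r = 1) = (1/6)(0/5) = 0; P(data | r = 2) = (2/6)(1/5)(4/4) = 1/15; P(data | r = 5) = (5/6)(4/5)(1/4) = 1/6.
Multiplying each by its prior: 1/3 · 0 = 0, 1/3 · 1/15 = 1/45, 1/3 · 1/6 = 1/18; summing to 7/90.
Therefore the posterior P(r = 2 | data) = (1/45) / (7/90) = 2/7.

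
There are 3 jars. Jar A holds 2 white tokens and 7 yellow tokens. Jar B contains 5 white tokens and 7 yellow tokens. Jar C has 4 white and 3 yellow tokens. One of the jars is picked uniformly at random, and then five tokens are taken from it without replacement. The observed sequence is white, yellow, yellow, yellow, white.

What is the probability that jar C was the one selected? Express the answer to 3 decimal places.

For each hypothesis, P(data | H) works out to: P(data | jar A) = (2/9)(7/8)(6/7)(5/6)(1/5) = 0.027778; P(data | jar B) = (5/12)(7/11)(6/10)(5/9)(4/8) = 0.044192; P(data | jar C) = (4/7)(3/6)(2/5)(1/4)(3/3) = 0.028571.
The prior-weighted likelihoods are 1/3 · 0.027778 = 0.0092593, 1/3 · 0.044192 = 0.014731, 1/3 · 0.028571 = 0.0095238; with total 0.033514.
Therefore the posterior P(jar C | data) = (0.0095238) / (0.033514) = 0.28418.

0.284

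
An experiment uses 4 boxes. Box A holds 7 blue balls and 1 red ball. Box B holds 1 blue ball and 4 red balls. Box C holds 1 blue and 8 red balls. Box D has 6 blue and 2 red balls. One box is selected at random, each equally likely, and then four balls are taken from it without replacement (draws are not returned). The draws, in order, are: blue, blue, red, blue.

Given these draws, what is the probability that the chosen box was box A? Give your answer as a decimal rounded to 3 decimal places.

For each hypothesis, P(data | H) works out to: P(data | box A) = (7/8)(6/7)(1/6)(5/5) = 1/8; P(data | box B) = (1/5)(0/4) = 0; P(data | box C) = (1/9)(0/8) = 0; P(data | box D) = (6/8)(5/7)(2/6)(4/5) = 1/7.
Multiplying each by its prior: 1/4 · 1/8 = 1/32, 1/4 · 0 = 0, 1/4 · 0 = 0, 1/4 · 1/7 = 1/28; these sum to 15/224.
Therefore the posterior P(box A | data) = (1/32) / (15/224) = 7/15.

0.467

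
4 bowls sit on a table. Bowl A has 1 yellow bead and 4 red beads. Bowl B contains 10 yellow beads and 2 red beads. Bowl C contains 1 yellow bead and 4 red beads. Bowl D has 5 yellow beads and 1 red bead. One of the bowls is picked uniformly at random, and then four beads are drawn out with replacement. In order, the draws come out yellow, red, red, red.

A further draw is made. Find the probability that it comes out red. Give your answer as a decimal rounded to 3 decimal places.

0.777

For each hypothesis, P(data | H) works out to: P(data | bowl A) = (1/5)(4/5)(4/5)(4/5) = 0.1024; P(data | bowl B) = (10/12)(2/12)(2/12)(2/12) = 0.003858; P(data | bowl C) = (1/5)(4/5)(4/5)(4/5) = 0.1024; P(data | bowl D) = (5/6)(1/6)(1/6)(1/6) = 0.003858.
Multiplying each by its prior: 1/4 · 0.1024 = 0.0256, 1/4 · 0.003858 = 0.00096451, 1/4 · 0.1024 = 0.0256, 1/4 · 0.003858 = 0.00096451; summing to 0.053129.
The posterior is then P(bowl A | data) = 0.48185, P(bowl B | data) = 0.018154, P(bowl C | data) = 0.48185, P(bowl D | data) = 0.018154.
Averaging over the posterior, P(red next | data) = (4/5)(0.48185) + (1/6)(0.018154) + (4/5)(0.48185) + (1/6)(0.018154) = 0.777.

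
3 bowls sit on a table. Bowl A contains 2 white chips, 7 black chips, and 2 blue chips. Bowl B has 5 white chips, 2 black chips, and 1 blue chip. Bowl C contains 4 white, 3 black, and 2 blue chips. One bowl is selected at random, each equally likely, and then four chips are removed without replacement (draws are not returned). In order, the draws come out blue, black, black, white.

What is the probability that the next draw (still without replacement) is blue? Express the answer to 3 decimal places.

Under each hypothesis, the probability of the observed sequence is: P(data | bowl A) = (2/11)(7/10)(6/9)(2/8) = 0.021212; P(data | bowl B) = (1/8)(2/7)(1/6)(5/5) = 0.0059524; P(data | bowl C) = (2/9)(3/8)(2/7)(4/6) = 0.015873.
Multiplying each by its prior: 1/3 · 0.021212 = 0.0070707, 1/3 · 0.0059524 = 0.0019841, 1/3 · 0.015873 = 0.005291; these sum to 0.014346.
Dividing through by the total gives posterior P(bowl A | data) = 0.49288, P(bowl B | data) = 0.13831, P(bowl C | data) = 0.36882.
So P(blue next | data) = Σ P(blue next | H) P(H | data) = (1/7)(0.49288) + (0)(0.13831) + (1/5)(0.36882) = 0.14417.

0.144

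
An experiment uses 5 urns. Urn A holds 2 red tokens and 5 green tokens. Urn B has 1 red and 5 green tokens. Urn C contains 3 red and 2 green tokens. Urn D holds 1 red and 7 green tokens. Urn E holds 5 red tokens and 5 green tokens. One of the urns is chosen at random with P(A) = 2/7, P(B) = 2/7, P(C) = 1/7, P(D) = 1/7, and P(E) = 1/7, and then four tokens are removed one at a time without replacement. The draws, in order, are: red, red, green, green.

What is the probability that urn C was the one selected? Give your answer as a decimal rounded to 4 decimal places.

For each hypothesis, P(data | H) works out to: P(data | urn A) = (2/7)(1/6)(5/5)(4/4) = 0.047619; P(data | urn B) = (1/6)(0/5) = 0; P(data | urn C) = (3/5)(2/4)(2/3)(1/2) = 0.1; P(data | urn D) = (1/8)(0/7) = 0; P(data | urn E) = (5/10)(4/9)(5/8)(4/7) = 0.079365.
Multiplying each by its prior: 2/7 · 0.047619 = 0.013605, 2/7 · 0 = 0, 1/7 · 0.1 = 0.014286, 1/7 · 0 = 0, 1/7 · 0.079365 = 0.011338; with total 0.039229.
So P(urn C | data) = (0.014286) / (0.039229) = 0.36416.

0.3642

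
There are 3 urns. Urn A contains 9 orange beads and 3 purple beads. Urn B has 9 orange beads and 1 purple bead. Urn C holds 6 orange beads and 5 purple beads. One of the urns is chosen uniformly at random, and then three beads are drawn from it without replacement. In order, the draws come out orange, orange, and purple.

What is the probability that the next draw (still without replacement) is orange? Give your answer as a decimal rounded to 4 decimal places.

Compute the likelihood of the observed sequence for each case: P(data | urn A) = (9/12)(8/11)(3/10) = 9/55; P(data | urn B) = (9/10)(8/9)(1/8) = 1/10; P(data | urn C) = (6/11)(5/10)(5/9) = 5/33.
Multiplying each by its prior: 1/3 · 9/55 = 3/55, 1/3 · 1/10 = 1/30, 1/3 · 5/33 = 5/99; these sum to 137/990.
Dividing through by the total gives posterior P(urn A | data) = 54/137, P(urn B | data) = 33/137, P(urn C | data) = 50/137.
So P(orange next | data) = Σ P(orange next | H) P(H | data) = (7/9)(54/137) + (1)(33/137) + (1/2)(50/137) = 100/137.

0.7299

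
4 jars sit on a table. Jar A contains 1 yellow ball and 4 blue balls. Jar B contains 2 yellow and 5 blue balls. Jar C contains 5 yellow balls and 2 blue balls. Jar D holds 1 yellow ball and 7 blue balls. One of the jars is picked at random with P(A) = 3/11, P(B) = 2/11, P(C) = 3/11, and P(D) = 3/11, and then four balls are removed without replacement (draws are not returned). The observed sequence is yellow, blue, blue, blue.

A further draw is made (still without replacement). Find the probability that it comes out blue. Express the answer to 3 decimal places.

Under each hypothesis, the probability of the observed sequence is: P(data | jar A) = (1/5)(4/4)(3/3)(2/2) = 0.2; P(data | jar B) = (2/7)(5/6)(4/5)(3/4) = 0.14286; P(data | jar C) = (5/7)(2/6)(1/5)(0/4) = 0; P(data | jar D) = (1/8)(7/7)(6/6)(5/5) = 0.125.
The prior-weighted likelihoods are 3/11 · 0.2 = 0.054545, 2/11 · 0.14286 = 0.025974, 3/11 · 0 = 0, 3/11 · 0.125 = 0.034091; these sum to 0.11461.
The posterior is then P(jar A | data) = 0.47592, P(jar B | data) = 0.22663, P(jar C | data) = 0, P(jar D | data) = 0.29745.
So P(blue next | data) = Σ P(blue next | H) P(H | data) = (1)(0.47592) + (2/3)(0.22663) + (1)(0.29745) = 0.92446.

0.924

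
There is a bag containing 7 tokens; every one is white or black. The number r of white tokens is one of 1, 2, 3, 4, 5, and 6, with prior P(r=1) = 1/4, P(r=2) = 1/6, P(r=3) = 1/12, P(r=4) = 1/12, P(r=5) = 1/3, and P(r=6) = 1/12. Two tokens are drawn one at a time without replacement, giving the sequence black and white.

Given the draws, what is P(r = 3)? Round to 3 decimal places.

The likelihood of the observed sequence under each hypothesis: P(data | r = 1) = (6/7)(1/6) = 1/7; P(data | r = 2) = (5/7)(2/6) = 5/21; P(data | r = 3) = (4/7)(3/6) = 2/7; P(data | r = 4) = (3/7)(4/6) = 2/7; P(data | r = 5) = (2/7)(5/6) = 5/21; P(data | r = 6) = (1/7)(6/6) = 1/7.
Weighting by the prior gives 1/4 · 1/7 = 1/28, 1/6 · 5/21 = 5/126, 1/12 · 2/7 = 1/42, 1/12 · 2/7 = 1/42, 1/3 · 5/21 = 5/63, 1/12 · 1/7 = 1/84; summing to 3/14.
Therefore the posterior P(r = 3 | data) = (1/42) / (3/14) = 1/9.

0.111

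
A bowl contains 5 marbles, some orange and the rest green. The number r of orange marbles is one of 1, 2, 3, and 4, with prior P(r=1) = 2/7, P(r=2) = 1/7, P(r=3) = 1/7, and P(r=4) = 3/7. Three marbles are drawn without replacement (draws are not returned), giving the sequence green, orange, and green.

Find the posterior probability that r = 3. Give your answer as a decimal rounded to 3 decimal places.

Compute the likelihood of the observed sequence for each case: P(data | r = 1) = (4/5)(1/4)(3/3) = 1/5; P(data | r = 2) = (3/5)(2/4)(2/3) = 1/5; P(data | r = 3) = (2/5)(3/4)(1/3) = 1/10; P(data | r = 4) = (1/5)(4/4)(0/3) = 0.
Weighting by the prior gives 2/7 · 1/5 = 2/35, 1/7 · 1/5 = 1/35, 1/7 · 1/10 = 1/70, 3/7 · 0 = 0; with total 1/10.
Hence P(r = 3 | data) = (1/70) / (1/10) = 1/7.

0.143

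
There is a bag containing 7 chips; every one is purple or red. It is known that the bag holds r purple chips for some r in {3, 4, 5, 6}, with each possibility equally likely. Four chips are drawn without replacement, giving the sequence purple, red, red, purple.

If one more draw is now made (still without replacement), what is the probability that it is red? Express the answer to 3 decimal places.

0.391

Compute the likelihood of the observed sequence for each case: P(data | r = 3) = (3/7)(4/6)(3/5)(2/4) = 3/35; P(data | r = 4) = (4/7)(3/6)(2/5)(3/4) = 3/35; P(data | r = 5) = (5/7)(2/6)(1/5)(4/4) = 1/21; P(data | r = 6) = (6/7)(1/6)(0/5) = 0.
The prior-weighted likelihoods are 1/4 · 3/35 = 3/140, 1/4 · 3/35 = 3/140, 1/4 · 1/21 = 1/84, 1/4 · 0 = 0; with total 23/420.
Dividing through by the total gives posterior P(r = 3 | data) = 9/23, P(r = 4 | data) = 9/23, P(r = 5 | data) = 5/23, P(r = 6 | data) = 0.
So P(red next | data) = Σ P(red next | H) P(H | data) = (2/3)(9/23) + (1/3)(9/23) + (0)(5/23) = 9/23.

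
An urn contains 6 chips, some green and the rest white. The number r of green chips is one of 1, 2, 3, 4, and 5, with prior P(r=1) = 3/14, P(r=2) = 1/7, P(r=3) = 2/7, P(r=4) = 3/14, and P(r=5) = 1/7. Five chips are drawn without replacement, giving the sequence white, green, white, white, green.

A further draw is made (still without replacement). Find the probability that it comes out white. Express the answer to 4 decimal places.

Under each hypothesis, the probability of the observed sequence is: P(data | r = 1) = (5/6)(1/5)(4/4)(3/3)(0/2) = 0; P(data | r = 2) = (4/6)(2/5)(3/4)(2/3)(1/2) = 1/15; P(data | r = 3) = (3/6)(3/5)(2/4)(1/3)(2/2) = 1/20; P(data | r = 4) = (2/6)(4/5)(1/4)(0/3) = 0; P(data | r = 5) = (1/6)(5/5)(0/4) = 0.
Multiplying each by its prior: 3/14 · 0 = 0, 1/7 · 1/15 = 1/105, 2/7 · 1/20 = 1/70, 3/14 · 0 = 0, 1/7 · 0 = 0; with total 1/42.
Normalising, the posterior is P(r = 1 | data) = 0, P(r = 2 | data) = 2/5, P(r = 3 | data) = 3/5, P(r = 4 | data) = 0, P(r = 5 | data) = 0.
So P(white next | data) = Σ P(white next | H) P(H | data) = (1)(2/5) + (0)(3/5) = 2/5.

0.4000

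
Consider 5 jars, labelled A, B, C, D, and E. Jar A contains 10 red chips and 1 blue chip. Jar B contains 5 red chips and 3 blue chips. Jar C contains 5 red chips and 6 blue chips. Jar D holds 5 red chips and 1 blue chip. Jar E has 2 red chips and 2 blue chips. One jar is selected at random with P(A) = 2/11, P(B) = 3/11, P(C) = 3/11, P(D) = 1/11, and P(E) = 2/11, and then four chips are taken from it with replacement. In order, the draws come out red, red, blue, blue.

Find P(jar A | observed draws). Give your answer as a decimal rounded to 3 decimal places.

Under each hypothesis, the probability of the observed sequence is: P(data | jar A) = (10/11)(10/11)(1/11)(1/11) = 0.0068301; P(data | jar B) = (5/8)(5/8)(3/8)(3/8) = 0.054932; P(data | jar C) = (5/11)(5/11)(6/11)(6/11) = 0.061471; P(data | jar D) = (5/6)(5/6)(1/6)(1/6) = 0.01929; P(data | jar E) = (2/4)(2/4)(2/4)(2/4) = 0.0625.
Weighting by the prior gives 2/11 · 0.0068301 = 0.0012418, 3/11 · 0.054932 = 0.014981, 3/11 · 0.061471 = 0.016765, 1/11 · 0.01929 = 0.0017536, 2/11 · 0.0625 = 0.011364; these sum to 0.046105.
So P(jar A | data) = (0.0012418) / (0.046105) = 0.026935.

0.027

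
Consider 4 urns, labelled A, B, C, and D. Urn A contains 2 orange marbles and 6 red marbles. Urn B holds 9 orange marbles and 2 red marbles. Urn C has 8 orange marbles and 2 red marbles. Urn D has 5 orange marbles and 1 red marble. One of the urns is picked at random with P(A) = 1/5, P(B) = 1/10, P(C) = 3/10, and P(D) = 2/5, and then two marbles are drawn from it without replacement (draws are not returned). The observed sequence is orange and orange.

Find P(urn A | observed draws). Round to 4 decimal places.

0.0136

Under each hypothesis, the probability of the observed sequence is: P(data | urn A) = (2/8)(1/7) = 0.035714; P(data | urn B) = (9/11)(8/10) = 0.65455; P(data | urn C) = (8/10)(7/9) = 0.62222; P(data | urn D) = (5/6)(4/5) = 0.66667.
The prior-weighted likelihoods are 1/5 · 0.035714 = 0.0071429, 1/10 · 0.65455 = 0.065455, 3/10 · 0.62222 = 0.18667, 2/5 · 0.66667 = 0.26667; summing to 0.52593.
By Bayes' rule, P(urn A | data) = (0.0071429) / (0.52593) = 0.013581.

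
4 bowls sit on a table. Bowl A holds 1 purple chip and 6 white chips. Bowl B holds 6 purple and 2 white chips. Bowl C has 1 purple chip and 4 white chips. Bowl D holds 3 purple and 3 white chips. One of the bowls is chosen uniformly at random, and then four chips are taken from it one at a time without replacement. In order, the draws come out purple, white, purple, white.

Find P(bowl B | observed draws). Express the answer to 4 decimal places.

0.2632

The likelihood of the observed sequence under each hypothesis: P(data | bowl A) = (1/7)(6/6)(0/5) = 0; P(data | bowl B) = (6/8)(2/7)(5/6)(1/5) = 1/28; P(data | bowl C) = (1/5)(4/4)(0/3) = 0; P(data | bowl D) = (3/6)(3/5)(2/4)(2/3) = 1/10.
Weighting by the prior gives 1/4 · 0 = 0, 1/4 · 1/28 = 1/112, 1/4 · 0 = 0, 1/4 · 1/10 = 1/40; these sum to 19/560.
Therefore the posterior P(bowl B | data) = (1/112) / (19/560) = 5/19.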